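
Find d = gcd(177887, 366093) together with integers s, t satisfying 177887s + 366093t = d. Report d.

1

Euclidean algorithm:
366093 = 2×177887 + 10319
177887 = 17×10319 + 2464
10319 = 4×2464 + 463
2464 = 5×463 + 149
463 = 3×149 + 16
149 = 9×16 + 5
16 = 3×5 + 1
5 = 5×1 + 0
gcd(177887, 366093) = 1.
Working backward:
1 = 16 − 3·5
1 = −3·149 + 28·16
1 = 28·463 − 87·149
1 = −87·2464 + 463·463
1 = 463·10319 − 1939·2464
1 = −1939·177887 + 33426·10319
1 = 33426·366093 − 68791·177887
So 1 = (33426)·366093 + (-68791)·177887.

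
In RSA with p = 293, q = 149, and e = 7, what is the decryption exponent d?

φ(n) = (p−1)(q−1) = 292·148 = 43216.
Need d with 7·d ≡ 1 (mod 43216). Apply the extended Euclidean algorithm:
43216 = 6173×7 + 5
7 = 1×5 + 2
5 = 2×2 + 1
2 = 2×1 + 0
Back-substitute:
1 = 5 − 2·2
1 = −2·7 + 3·5
1 = 3·43216 − 18521·7
So 7·(-18521) ≡ 1 (mod 43216), hence d ≡ -18521 ≡ 24695 (mod 43216).

24695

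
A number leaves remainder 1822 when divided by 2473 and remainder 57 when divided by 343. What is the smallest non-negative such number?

Write x = 1822 + 2473·k. Then 2473·k ≡ 57 − 1822 ≡ 293 (mod 343).
Need 2473⁻¹ mod 343. Extended Euclid on (343, 72):
343 = 4*72 + 55
72 = 1*55 + 17
55 = 3*17 + 4
17 = 4*4 + 1
4 = 4*1 + 0
Back-substitute:
1 = 17 − 4·4
1 = −4·55 + 13·17
1 = 13·72 − 17·55
1 = −17·343 + 81·72
2473⁻¹ ≡ 81 (mod 343), so k ≡ 81·293 ≡ 66 (mod 343).
x = 1822 + 2473·66 = 165040.

165040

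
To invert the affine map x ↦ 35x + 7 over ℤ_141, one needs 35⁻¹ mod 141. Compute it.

137

Run Euclid on (141, 35):
141 = 4·35 + 1
35 = 35·1 + 0
gcd = 1, so the inverse exists. Back-substitute:
1 = 141 − 4·35
So 35·(-4) ≡ 1 (mod 141), and -4 ≡ 137 (mod 141).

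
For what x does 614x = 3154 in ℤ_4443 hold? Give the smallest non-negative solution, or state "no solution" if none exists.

338

First find gcd(614, 4443):
4443 = 7×614 + 145
614 = 4×145 + 34
145 = 4×34 + 9
34 = 3×9 + 7
9 = 1×7 + 2
7 = 3×2 + 1
2 = 2×1 + 0
gcd = 1, so a unique solution mod 4443 exists.
Back-substitute for the Bézout coefficients:
1 = 7 − 3·2
1 = −3·9 + 4·7
1 = 4·34 − 15·9
1 = −15·145 + 64·34
1 = 64·614 − 271·145
1 = −271·4443 + 1961·614
So 614·(1961) ≡ 1 (mod 4443), giving 614⁻¹ ≡ 1961.
x ≡ 614⁻¹·3154 ≡ 1961·3154 ≡ 338 (mod 4443).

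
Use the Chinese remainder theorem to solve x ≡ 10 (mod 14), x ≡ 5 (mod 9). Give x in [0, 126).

Write x = 10 + 14·k. Then 14·k ≡ 5 − 10 ≡ 4 (mod 9).
Need 14⁻¹ mod 9. Extended Euclid on (9, 5):
9 = 1·5 + 4
5 = 1·4 + 1
4 = 4·1 + 0
Back-substitute:
1 = 5 − 4
1 = −9 + 2·5
14⁻¹ ≡ 2 (mod 9), so k ≡ 2·4 ≡ 8 (mod 9).
x = 10 + 14·8 = 122.

122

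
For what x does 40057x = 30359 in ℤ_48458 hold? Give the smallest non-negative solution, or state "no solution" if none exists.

First find gcd(40057, 48458):
48458 = 1·40057 + 8401
40057 = 4·8401 + 6453
8401 = 1·6453 + 1948
6453 = 3·1948 + 609
1948 = 3·609 + 121
609 = 5·121 + 4
121 = 30·4 + 1
4 = 4·1 + 0
gcd = 1, so a unique solution mod 48458 exists.
Back-substitute for the Bézout coefficients:
1 = 121 − 30·4
1 = −30·609 + 151·121
1 = 151·1948 − 483·609
1 = −483·6453 + 1600·1948
1 = 1600·8401 − 2083·6453
1 = −2083·40057 + 9932·8401
1 = 9932·48458 − 12015·40057
So 40057·(-12015) ≡ 1 (mod 48458), giving 40057⁻¹ ≡ 36443.
x ≡ 40057⁻¹·30359 ≡ 36443·30359 ≡ 28439 (mod 48458).

28439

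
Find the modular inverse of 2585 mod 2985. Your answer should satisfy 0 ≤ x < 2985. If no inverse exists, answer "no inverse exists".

no inverse exists

Euclidean algorithm on 2985, 2585:
2985 = 1*2585 + 400
2585 = 6*400 + 185
400 = 2*185 + 30
185 = 6*30 + 5
30 = 6*5 + 0
The gcd is 5, not 1, hence no inverse exists.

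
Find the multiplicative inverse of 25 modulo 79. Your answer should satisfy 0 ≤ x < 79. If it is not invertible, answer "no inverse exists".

Run Euclid on (79, 25):
79 = 3×25 + 4
25 = 6×4 + 1
4 = 4×1 + 0
gcd = 1, so the inverse exists. Back-substitute:
1 = 25 − 6·4
1 = −6·79 + 19·25
So 25·19 ≡ 1 (mod 79).

19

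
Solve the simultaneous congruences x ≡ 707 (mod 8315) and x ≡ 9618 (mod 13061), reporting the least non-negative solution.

Write x = 707 + 8315·k. Then 8315·k ≡ 9618 − 707 ≡ 8911 (mod 13061).
Need 8315⁻¹ mod 13061. Extended Euclid on (13061, 8315):
13061 = 1*8315 + 4746
8315 = 1*4746 + 3569
4746 = 1*3569 + 1177
3569 = 3*1177 + 38
1177 = 30*38 + 37
38 = 1*37 + 1
37 = 37*1 + 0
Back-substitute:
1 = 38 − 37
1 = −1177 + 31·38
1 = 31·3569 − 94·1177
1 = −94·4746 + 125·3569
1 = 125·8315 − 219·4746
1 = −219·13061 + 344·8315
8315⁻¹ ≡ 344 (mod 13061), so k ≡ 344·8911 ≡ 9110 (mod 13061).
x = 707 + 8315·9110 = 75750357.

75750357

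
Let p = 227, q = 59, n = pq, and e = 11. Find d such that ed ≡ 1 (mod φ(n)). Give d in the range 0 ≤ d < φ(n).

φ(n) = (p−1)(q−1) = 226·58 = 13108.
Need d with 11·d ≡ 1 (mod 13108). Apply the extended Euclidean algorithm:
13108 = 1191·11 + 7
11 = 1·7 + 4
7 = 1·4 + 3
4 = 1·3 + 1
3 = 3·1 + 0
Back-substitute:
1 = 4 − 3
1 = −7 + 2·4
1 = 2·11 − 3·7
1 = −3·13108 + 3575·11
So 11·3575 ≡ 1 (mod 13108), hence d = 3575.

3575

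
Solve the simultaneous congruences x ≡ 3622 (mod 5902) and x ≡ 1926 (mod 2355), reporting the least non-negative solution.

Write x = 3622 + 5902·k. Then 5902·k ≡ 1926 − 3622 ≡ 659 (mod 2355).
Need 5902⁻¹ mod 2355. Extended Euclid on (2355, 1192):
2355 = 1·1192 + 1163
1192 = 1·1163 + 29
1163 = 40·29 + 3
29 = 9·3 + 2
3 = 1·2 + 1
2 = 2·1 + 0
Back-substitute:
1 = 3 − 2
1 = −29 + 10·3
1 = 10·1163 − 401·29
1 = −401·1192 + 411·1163
1 = 411·2355 − 812·1192
5902⁻¹ ≡ 1543 (mod 2355), so k ≡ 1543·659 ≡ 1832 (mod 2355).
x = 3622 + 5902·1832 = 10816086.

10816086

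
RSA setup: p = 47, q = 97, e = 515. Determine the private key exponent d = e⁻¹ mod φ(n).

φ(n) = (p−1)(q−1) = 46·96 = 4416.
Need d with 515·d ≡ 1 (mod 4416). Apply the extended Euclidean algorithm:
4416 = 8·515 + 296
515 = 1·296 + 219
296 = 1·219 + 77
219 = 2·77 + 65
77 = 1·65 + 12
65 = 5·12 + 5
12 = 2·5 + 2
5 = 2·2 + 1
2 = 2·1 + 0
Back-substitute:
1 = 5 − 2·2
1 = −2·12 + 5·5
1 = 5·65 − 27·12
1 = −27·77 + 32·65
1 = 32·219 − 91·77
1 = −91·296 + 123·219
1 = 123·515 − 214·296
1 = −214·4416 + 1835·515
So 515·1835 ≡ 1 (mod 4416), hence d = 1835.

1835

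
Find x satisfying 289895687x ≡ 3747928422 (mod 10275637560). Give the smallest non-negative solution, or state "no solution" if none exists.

5756281986

First find gcd(289895687, 10275637560):
10275637560 = 35*289895687 + 129288515
289895687 = 2*129288515 + 31318657
129288515 = 4*31318657 + 4013887
31318657 = 7*4013887 + 3221448
4013887 = 1*3221448 + 792439
3221448 = 4*792439 + 51692
792439 = 15*51692 + 17059
51692 = 3*17059 + 515
17059 = 33*515 + 64
515 = 8*64 + 3
64 = 21*3 + 1
3 = 3*1 + 0
gcd = 1, so a unique solution mod 10275637560 exists.
Back-substitute for the Bézout coefficients:
1 = 64 − 21·3
1 = −21·515 + 169·64
1 = 169·17059 − 5598·515
1 = −5598·51692 + 16963·17059
1 = 16963·792439 − 260043·51692
1 = −260043·3221448 + 1057135·792439
1 = 1057135·4013887 − 1317178·3221448
1 = −1317178·31318657 + 10277381·4013887
1 = 10277381·129288515 − 42426702·31318657
1 = −42426702·289895687 + 95130785·129288515
1 = 95130785·10275637560 − 3372004177·289895687
So 289895687·(-3372004177) ≡ 1 (mod 10275637560), giving 289895687⁻¹ ≡ 6903633383.
x ≡ 289895687⁻¹·3747928422 ≡ 6903633383·3747928422 ≡ 5756281986 (mod 10275637560).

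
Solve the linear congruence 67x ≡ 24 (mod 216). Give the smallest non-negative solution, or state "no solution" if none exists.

First find gcd(67, 216):
216 = 3*67 + 15
67 = 4*15 + 7
15 = 2*7 + 1
7 = 7*1 + 0
gcd = 1, so a unique solution mod 216 exists.
Back-substitute for the Bézout coefficients:
1 = 15 − 2·7
1 = −2·67 + 9·15
1 = 9·216 − 29·67
So 67·(-29) ≡ 1 (mod 216), giving 67⁻¹ ≡ 187.
x ≡ 67⁻¹·24 ≡ 187·24 ≡ 168 (mod 216).

168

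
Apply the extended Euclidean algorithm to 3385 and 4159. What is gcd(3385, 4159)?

Apply Euclid's algorithm to 4159 and 3385:
4159 = 1*3385 + 774
3385 = 4*774 + 289
774 = 2*289 + 196
289 = 1*196 + 93
196 = 2*93 + 10
93 = 9*10 + 3
10 = 3*3 + 1
3 = 3*1 + 0
gcd(3385, 4159) = 1.
Working backward:
1 = 10 − 3·3
1 = −3·93 + 28·10
1 = 28·196 − 59·93
1 = −59·289 + 87·196
1 = 87·774 − 233·289
1 = −233·3385 + 1019·774
1 = 1019·4159 − 1252·3385
So 1 = (1019)·4159 + (-1252)·3385.

1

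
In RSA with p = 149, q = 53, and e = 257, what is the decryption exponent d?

6049

φ(n) = (p−1)(q−1) = 148·52 = 7696.
Need d with 257·d ≡ 1 (mod 7696). Apply the extended Euclidean algorithm:
7696 = 29*257 + 243
257 = 1*243 + 14
243 = 17*14 + 5
14 = 2*5 + 4
5 = 1*4 + 1
4 = 4*1 + 0
Back-substitute:
1 = 5 − 4
1 = −14 + 3·5
1 = 3·243 − 52·14
1 = −52·257 + 55·243
1 = 55·7696 − 1647·257
So 257·(-1647) ≡ 1 (mod 7696), hence d ≡ -1647 ≡ 6049 (mod 7696).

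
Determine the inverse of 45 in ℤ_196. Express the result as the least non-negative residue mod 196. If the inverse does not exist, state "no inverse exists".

61

Run Euclid on (196, 45):
196 = 4×45 + 16
45 = 2×16 + 13
16 = 1×13 + 3
13 = 4×3 + 1
3 = 3×1 + 0
Since gcd(45, 196) = 1, back-substitute to write 1 as a combination:
1 = 13 − 4·3
1 = −4·16 + 5·13
1 = 5·45 − 14·16
1 = −14·196 + 61·45
So 45·61 ≡ 1 (mod 196).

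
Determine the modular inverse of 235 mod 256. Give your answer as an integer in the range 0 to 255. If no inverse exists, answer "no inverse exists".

gcd(256, 235) by repeated division:
256 = 1·235 + 21
235 = 11·21 + 4
21 = 5·4 + 1
4 = 4·1 + 0
The gcd is 1. Working backward:
1 = 21 − 5·4
1 = −5·235 + 56·21
1 = 56·256 − 61·235
Thus 235·(-61) ≡ 1 (mod 256); reducing, -61 mod 256 = 195.

195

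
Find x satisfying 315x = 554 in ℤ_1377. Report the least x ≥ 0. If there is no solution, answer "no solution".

no solution

gcd(315, 1377):
1377 = 4·315 + 117
315 = 2·117 + 81
117 = 1·81 + 36
81 = 2·36 + 9
36 = 4·9 + 0
gcd = 9, but 9 ∤ 554, so the congruence has no solution.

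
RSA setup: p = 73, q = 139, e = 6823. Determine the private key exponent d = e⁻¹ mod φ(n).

φ(n) = (p−1)(q−1) = 72·138 = 9936.
Need d with 6823·d ≡ 1 (mod 9936). Apply the extended Euclidean algorithm:
9936 = 1*6823 + 3113
6823 = 2*3113 + 597
3113 = 5*597 + 128
597 = 4*128 + 85
128 = 1*85 + 43
85 = 1*43 + 42
43 = 1*42 + 1
42 = 42*1 + 0
Back-substitute:
1 = 43 − 42
1 = −85 + 2·43
1 = 2·128 − 3·85
1 = −3·597 + 14·128
1 = 14·3113 − 73·597
1 = −73·6823 + 160·3113
1 = 160·9936 − 233·6823
So 6823·(-233) ≡ 1 (mod 9936), hence d ≡ -233 ≡ 9703 (mod 9936).

9703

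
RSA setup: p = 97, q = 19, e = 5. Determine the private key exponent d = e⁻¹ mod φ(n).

1037

φ(n) = (p−1)(q−1) = 96·18 = 1728.
Need d with 5·d ≡ 1 (mod 1728). Apply the extended Euclidean algorithm:
1728 = 345*5 + 3
5 = 1*3 + 2
3 = 1*2 + 1
2 = 2*1 + 0
Back-substitute:
1 = 3 − 2
1 = −5 + 2·3
1 = 2·1728 − 691·5
So 5·(-691) ≡ 1 (mod 1728), hence d ≡ -691 ≡ 1037 (mod 1728).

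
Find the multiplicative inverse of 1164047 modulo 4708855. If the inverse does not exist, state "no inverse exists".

4465218

Run Euclid on (4708855, 1164047):
4708855 = 4*1164047 + 52667
1164047 = 22*52667 + 5373
52667 = 9*5373 + 4310
5373 = 1*4310 + 1063
4310 = 4*1063 + 58
1063 = 18*58 + 19
58 = 3*19 + 1
19 = 19*1 + 0
Since gcd(1164047, 4708855) = 1, back-substitute to write 1 as a combination:
1 = 58 − 3·19
1 = −3·1063 + 55·58
1 = 55·4310 − 223·1063
1 = −223·5373 + 278·4310
1 = 278·52667 − 2725·5373
1 = −2725·1164047 + 60228·52667
1 = 60228·4708855 − 243637·1164047
Hence 1164047⁻¹ ≡ -243637 ≡ 4465218 (mod 4708855).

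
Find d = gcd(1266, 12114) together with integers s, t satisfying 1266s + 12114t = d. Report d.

Euclidean algorithm:
12114 = 9*1266 + 720
1266 = 1*720 + 546
720 = 1*546 + 174
546 = 3*174 + 24
174 = 7*24 + 6
24 = 4*6 + 0
gcd(1266, 12114) = 6.
Back-substituting:
6 = 174 − 7·24
6 = −7·546 + 22·174
6 = 22·720 − 29·546
6 = −29·1266 + 51·720
6 = 51·12114 − 488·1266
So 6 = (51)·12114 + (-488)·1266.

6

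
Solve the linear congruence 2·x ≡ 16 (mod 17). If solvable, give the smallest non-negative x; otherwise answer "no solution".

First find gcd(2, 17):
17 = 8*2 + 1
2 = 2*1 + 0
gcd = 1, so a unique solution mod 17 exists.
Back-substitute for the Bézout coefficients:
1 = 17 − 8·2
So 2·(-8) ≡ 1 (mod 17), giving 2⁻¹ ≡ 9.
x ≡ 2⁻¹·16 ≡ 9·16 ≡ 8 (mod 17).

8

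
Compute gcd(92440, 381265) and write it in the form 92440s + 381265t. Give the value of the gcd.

Euclidean algorithm:
381265 = 4×92440 + 11505
92440 = 8×11505 + 400
11505 = 28×400 + 305
400 = 1×305 + 95
305 = 3×95 + 20
95 = 4×20 + 15
20 = 1×15 + 5
15 = 3×5 + 0
gcd(92440, 381265) = 5.
Back-substituting:
5 = 20 − 15
5 = −95 + 5·20
5 = 5·305 − 16·95
5 = −16·400 + 21·305
5 = 21·11505 − 604·400
5 = −604·92440 + 4853·11505
5 = 4853·381265 − 20016·92440
So 5 = (4853)·381265 + (-20016)·92440.

5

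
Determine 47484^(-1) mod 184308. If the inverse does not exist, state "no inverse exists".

Compute gcd(47484, 184308):
184308 = 3·47484 + 41856
47484 = 1·41856 + 5628
41856 = 7·5628 + 2460
5628 = 2·2460 + 708
2460 = 3·708 + 336
708 = 2·336 + 36
336 = 9·36 + 12
36 = 3·12 + 0
gcd(47484, 184308) = 12 ≠ 1, so 47484 has no multiplicative inverse modulo 184308.

no inverse exists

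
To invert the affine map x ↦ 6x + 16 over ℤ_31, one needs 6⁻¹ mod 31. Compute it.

26

Run Euclid on (31, 6):
31 = 5×6 + 1
6 = 6×1 + 0
gcd = 1, so the inverse exists. Back-substitute:
1 = 31 − 5·6
So 6·(-5) ≡ 1 (mod 31), and -5 ≡ 26 (mod 31).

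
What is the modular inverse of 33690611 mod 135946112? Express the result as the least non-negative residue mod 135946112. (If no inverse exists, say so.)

Run Euclid on (135946112, 33690611):
135946112 = 4*33690611 + 1183668
33690611 = 28*1183668 + 547907
1183668 = 2*547907 + 87854
547907 = 6*87854 + 20783
87854 = 4*20783 + 4722
20783 = 4*4722 + 1895
4722 = 2*1895 + 932
1895 = 2*932 + 31
932 = 30*31 + 2
31 = 15*2 + 1
2 = 2*1 + 0
Since gcd(33690611, 135946112) = 1, back-substitute to write 1 as a combination:
1 = 31 − 15·2
1 = −15·932 + 451·31
1 = 451·1895 − 917·932
1 = −917·4722 + 2285·1895
1 = 2285·20783 − 10057·4722
1 = −10057·87854 + 42513·20783
1 = 42513·547907 − 265135·87854
1 = −265135·1183668 + 572783·547907
1 = 572783·33690611 − 16303059·1183668
1 = −16303059·135946112 + 65785019·33690611
So 33690611·65785019 ≡ 1 (mod 135946112).

65785019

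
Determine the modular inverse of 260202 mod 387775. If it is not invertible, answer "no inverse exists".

gcd(387775, 260202) by repeated division:
387775 = 1·260202 + 127573
260202 = 2·127573 + 5056
127573 = 25·5056 + 1173
5056 = 4·1173 + 364
1173 = 3·364 + 81
364 = 4·81 + 40
81 = 2·40 + 1
40 = 40·1 + 0
The gcd is 1. Working backward:
1 = 81 − 2·40
1 = −2·364 + 9·81
1 = 9·1173 − 29·364
1 = −29·5056 + 125·1173
1 = 125·127573 − 3154·5056
1 = −3154·260202 + 6433·127573
1 = 6433·387775 − 9587·260202
Hence 260202⁻¹ ≡ -9587 ≡ 378188 (mod 387775).

378188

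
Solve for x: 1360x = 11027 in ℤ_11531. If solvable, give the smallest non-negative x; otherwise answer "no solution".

2238

First find gcd(1360, 11531):
11531 = 8×1360 + 651
1360 = 2×651 + 58
651 = 11×58 + 13
58 = 4×13 + 6
13 = 2×6 + 1
6 = 6×1 + 0
gcd = 1, so a unique solution mod 11531 exists.
Back-substitute for the Bézout coefficients:
1 = 13 − 2·6
1 = −2·58 + 9·13
1 = 9·651 − 101·58
1 = −101·1360 + 211·651
1 = 211·11531 − 1789·1360
So 1360·(-1789) ≡ 1 (mod 11531), giving 1360⁻¹ ≡ 9742.
x ≡ 1360⁻¹·11027 ≡ 9742·11027 ≡ 2238 (mod 11531).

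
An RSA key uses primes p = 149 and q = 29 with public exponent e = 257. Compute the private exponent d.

φ(n) = (p−1)(q−1) = 148·28 = 4144.
Need d with 257·d ≡ 1 (mod 4144). Apply the extended Euclidean algorithm:
4144 = 16*257 + 32
257 = 8*32 + 1
32 = 32*1 + 0
Back-substitute:
1 = 257 − 8·32
1 = −8·4144 + 129·257
So 257·129 ≡ 1 (mod 4144), hence d = 129.

129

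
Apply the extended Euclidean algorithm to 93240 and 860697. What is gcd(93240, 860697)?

9

Euclidean algorithm:
860697 = 9*93240 + 21537
93240 = 4*21537 + 7092
21537 = 3*7092 + 261
7092 = 27*261 + 45
261 = 5*45 + 36
45 = 1*36 + 9
36 = 4*9 + 0
gcd(93240, 860697) = 9.
Express as a combination:
9 = 45 − 36
9 = −261 + 6·45
9 = 6·7092 − 163·261
9 = −163·21537 + 495·7092
9 = 495·93240 − 2143·21537
9 = −2143·860697 + 19782·93240
So 9 = (-2143)·860697 + (19782)·93240.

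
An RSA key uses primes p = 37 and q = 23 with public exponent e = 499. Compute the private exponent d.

619

φ(n) = (p−1)(q−1) = 36·22 = 792.
Need d with 499·d ≡ 1 (mod 792). Apply the extended Euclidean algorithm:
792 = 1·499 + 293
499 = 1·293 + 206
293 = 1·206 + 87
206 = 2·87 + 32
87 = 2·32 + 23
32 = 1·23 + 9
23 = 2·9 + 5
9 = 1·5 + 4
5 = 1·4 + 1
4 = 4·1 + 0
Back-substitute:
1 = 5 − 4
1 = −9 + 2·5
1 = 2·23 − 5·9
1 = −5·32 + 7·23
1 = 7·87 − 19·32
1 = −19·206 + 45·87
1 = 45·293 − 64·206
1 = −64·499 + 109·293
1 = 109·792 − 173·499
So 499·(-173) ≡ 1 (mod 792), hence d ≡ -173 ≡ 619 (mod 792).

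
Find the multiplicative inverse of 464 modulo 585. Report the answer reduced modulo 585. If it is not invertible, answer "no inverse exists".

29

Run Euclid on (585, 464):
585 = 1×464 + 121
464 = 3×121 + 101
121 = 1×101 + 20
101 = 5×20 + 1
20 = 20×1 + 0
gcd = 1, so the inverse exists. Back-substitute:
1 = 101 − 5·20
1 = −5·121 + 6·101
1 = 6·464 − 23·121
1 = −23·585 + 29·464
So 464·29 ≡ 1 (mod 585).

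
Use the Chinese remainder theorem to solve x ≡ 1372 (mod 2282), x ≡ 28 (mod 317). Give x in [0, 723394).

Write x = 1372 + 2282·k. Then 2282·k ≡ 28 − 1372 ≡ 241 (mod 317).
Need 2282⁻¹ mod 317. Extended Euclid on (317, 63):
317 = 5×63 + 2
63 = 31×2 + 1
2 = 2×1 + 0
Back-substitute:
1 = 63 − 31·2
1 = −31·317 + 156·63
2282⁻¹ ≡ 156 (mod 317), so k ≡ 156·241 ≡ 190 (mod 317).
x = 1372 + 2282·190 = 434952.

434952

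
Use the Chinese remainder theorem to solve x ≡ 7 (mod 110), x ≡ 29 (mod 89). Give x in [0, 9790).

Write x = 7 + 110·k. Then 110·k ≡ 29 − 7 ≡ 22 (mod 89).
Need 110⁻¹ mod 89. Extended Euclid on (89, 21):
89 = 4×21 + 5
21 = 4×5 + 1
5 = 5×1 + 0
Back-substitute:
1 = 21 − 4·5
1 = −4·89 + 17·21
110⁻¹ ≡ 17 (mod 89), so k ≡ 17·22 ≡ 18 (mod 89).
x = 7 + 110·18 = 1987.

1987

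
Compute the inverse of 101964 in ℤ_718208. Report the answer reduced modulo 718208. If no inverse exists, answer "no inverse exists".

Euclidean algorithm on 718208, 101964:
718208 = 7×101964 + 4460
101964 = 22×4460 + 3844
4460 = 1×3844 + 616
3844 = 6×616 + 148
616 = 4×148 + 24
148 = 6×24 + 4
24 = 6×4 + 0
gcd(101964, 718208) = 4 ≠ 1, so 101964 has no multiplicative inverse modulo 718208.

no inverse exists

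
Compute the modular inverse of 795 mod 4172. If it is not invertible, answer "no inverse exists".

3579

Extended Euclidean algorithm:
4172 = 5·795 + 197
795 = 4·197 + 7
197 = 28·7 + 1
7 = 7·1 + 0
The gcd is 1. Working backward:
1 = 197 − 28·7
1 = −28·795 + 113·197
1 = 113·4172 − 593·795
So 795·(-593) ≡ 1 (mod 4172), and -593 ≡ 3579 (mod 4172).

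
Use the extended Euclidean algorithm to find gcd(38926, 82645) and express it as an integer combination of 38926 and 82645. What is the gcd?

1

Euclidean algorithm:
82645 = 2×38926 + 4793
38926 = 8×4793 + 582
4793 = 8×582 + 137
582 = 4×137 + 34
137 = 4×34 + 1
34 = 34×1 + 0
gcd(38926, 82645) = 1.
Working backward:
1 = 137 − 4·34
1 = −4·582 + 17·137
1 = 17·4793 − 140·582
1 = −140·38926 + 1137·4793
1 = 1137·82645 − 2414·38926
So 1 = (1137)·82645 + (-2414)·38926.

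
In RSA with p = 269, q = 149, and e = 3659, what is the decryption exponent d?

φ(n) = (p−1)(q−1) = 268·148 = 39664.
Need d with 3659·d ≡ 1 (mod 39664). Apply the extended Euclidean algorithm:
39664 = 10*3659 + 3074
3659 = 1*3074 + 585
3074 = 5*585 + 149
585 = 3*149 + 138
149 = 1*138 + 11
138 = 12*11 + 6
11 = 1*6 + 5
6 = 1*5 + 1
5 = 5*1 + 0
Back-substitute:
1 = 6 − 5
1 = −11 + 2·6
1 = 2·138 − 25·11
1 = −25·149 + 27·138
1 = 27·585 − 106·149
1 = −106·3074 + 557·585
1 = 557·3659 − 663·3074
1 = −663·39664 + 7187·3659
So 3659·7187 ≡ 1 (mod 39664), hence d = 7187.

7187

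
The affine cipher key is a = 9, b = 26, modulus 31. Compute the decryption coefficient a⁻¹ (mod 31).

gcd(31, 9) by repeated division:
31 = 3·9 + 4
9 = 2·4 + 1
4 = 4·1 + 0
Since gcd(9, 31) = 1, back-substitute to write 1 as a combination:
1 = 9 − 2·4
1 = −2·31 + 7·9
So 9·7 ≡ 1 (mod 31).

7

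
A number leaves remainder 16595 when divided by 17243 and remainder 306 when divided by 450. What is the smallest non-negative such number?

Write x = 16595 + 17243·k. Then 17243·k ≡ 306 − 16595 ≡ 361 (mod 450).
Need 17243⁻¹ mod 450. Extended Euclid on (450, 143):
450 = 3·143 + 21
143 = 6·21 + 17
21 = 1·17 + 4
17 = 4·4 + 1
4 = 4·1 + 0
Back-substitute:
1 = 17 − 4·4
1 = −4·21 + 5·17
1 = 5·143 − 34·21
1 = −34·450 + 107·143
17243⁻¹ ≡ 107 (mod 450), so k ≡ 107·361 ≡ 377 (mod 450).
x = 16595 + 17243·377 = 6517206.

6517206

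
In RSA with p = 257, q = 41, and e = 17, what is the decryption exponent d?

φ(n) = (p−1)(q−1) = 256·40 = 10240.
Need d with 17·d ≡ 1 (mod 10240). Apply the extended Euclidean algorithm:
10240 = 602*17 + 6
17 = 2*6 + 5
6 = 1*5 + 1
5 = 5*1 + 0
Back-substitute:
1 = 6 − 5
1 = −17 + 3·6
1 = 3·10240 − 1807·17
So 17·(-1807) ≡ 1 (mod 10240), hence d ≡ -1807 ≡ 8433 (mod 10240).

8433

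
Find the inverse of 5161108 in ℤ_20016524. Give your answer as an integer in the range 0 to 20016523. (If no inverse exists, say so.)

no inverse exists

Compute gcd(5161108, 20016524):
20016524 = 3×5161108 + 4533200
5161108 = 1×4533200 + 627908
4533200 = 7×627908 + 137844
627908 = 4×137844 + 76532
137844 = 1×76532 + 61312
76532 = 1×61312 + 15220
61312 = 4×15220 + 432
15220 = 35×432 + 100
432 = 4×100 + 32
100 = 3×32 + 4
32 = 8×4 + 0
gcd(5161108, 20016524) = 4 ≠ 1, so 5161108 has no multiplicative inverse modulo 20016524.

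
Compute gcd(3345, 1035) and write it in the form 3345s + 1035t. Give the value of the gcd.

Apply Euclid's algorithm to 3345 and 1035:
3345 = 3·1035 + 240
1035 = 4·240 + 75
240 = 3·75 + 15
75 = 5·15 + 0
gcd(3345, 1035) = 15.
Express as a combination:
15 = 240 − 3·75
15 = −3·1035 + 13·240
15 = 13·3345 − 42·1035
So 15 = (13)·3345 + (-42)·1035.

15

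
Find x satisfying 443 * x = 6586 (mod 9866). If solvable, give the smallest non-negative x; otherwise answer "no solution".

First find gcd(443, 9866):
9866 = 22*443 + 120
443 = 3*120 + 83
120 = 1*83 + 37
83 = 2*37 + 9
37 = 4*9 + 1
9 = 9*1 + 0
gcd = 1, so a unique solution mod 9866 exists.
Back-substitute for the Bézout coefficients:
1 = 37 − 4·9
1 = −4·83 + 9·37
1 = 9·120 − 13·83
1 = −13·443 + 48·120
1 = 48·9866 − 1069·443
So 443·(-1069) ≡ 1 (mod 9866), giving 443⁻¹ ≡ 8797.
x ≡ 443⁻¹·6586 ≡ 8797·6586 ≡ 3890 (mod 9866).

3890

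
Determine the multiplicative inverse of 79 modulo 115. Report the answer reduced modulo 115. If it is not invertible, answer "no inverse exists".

Extended Euclidean algorithm:
115 = 1*79 + 36
79 = 2*36 + 7
36 = 5*7 + 1
7 = 7*1 + 0
gcd = 1, so the inverse exists. Back-substitute:
1 = 36 − 5·7
1 = −5·79 + 11·36
1 = 11·115 − 16·79
Thus 79·(-16) ≡ 1 (mod 115); reducing, -16 mod 115 = 99.

99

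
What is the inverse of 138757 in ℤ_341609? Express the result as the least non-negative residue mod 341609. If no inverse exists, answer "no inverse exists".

204571

Apply the Euclidean algorithm to 341609 and 138757:
341609 = 2·138757 + 64095
138757 = 2·64095 + 10567
64095 = 6·10567 + 693
10567 = 15·693 + 172
693 = 4·172 + 5
172 = 34·5 + 2
5 = 2·2 + 1
2 = 2·1 + 0
The gcd is 1. Working backward:
1 = 5 − 2·2
1 = −2·172 + 69·5
1 = 69·693 − 278·172
1 = −278·10567 + 4239·693
1 = 4239·64095 − 25712·10567
1 = −25712·138757 + 55663·64095
1 = 55663·341609 − 137038·138757
Thus 138757·(-137038) ≡ 1 (mod 341609); reducing, -137038 mod 341609 = 204571.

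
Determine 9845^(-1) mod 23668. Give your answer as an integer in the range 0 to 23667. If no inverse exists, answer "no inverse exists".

Apply the Euclidean algorithm to 23668 and 9845:
23668 = 2*9845 + 3978
9845 = 2*3978 + 1889
3978 = 2*1889 + 200
1889 = 9*200 + 89
200 = 2*89 + 22
89 = 4*22 + 1
22 = 22*1 + 0
Since gcd(9845, 23668) = 1, back-substitute to write 1 as a combination:
1 = 89 − 4·22
1 = −4·200 + 9·89
1 = 9·1889 − 85·200
1 = −85·3978 + 179·1889
1 = 179·9845 − 443·3978
1 = −443·23668 + 1065·9845
So 9845·1065 ≡ 1 (mod 23668).

1065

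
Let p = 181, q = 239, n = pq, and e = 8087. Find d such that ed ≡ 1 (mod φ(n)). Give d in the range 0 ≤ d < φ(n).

22943

φ(n) = (p−1)(q−1) = 180·238 = 42840.
Need d with 8087·d ≡ 1 (mod 42840). Apply the extended Euclidean algorithm:
42840 = 5·8087 + 2405
8087 = 3·2405 + 872
2405 = 2·872 + 661
872 = 1·661 + 211
661 = 3·211 + 28
211 = 7·28 + 15
28 = 1·15 + 13
15 = 1·13 + 2
13 = 6·2 + 1
2 = 2·1 + 0
Back-substitute:
1 = 13 − 6·2
1 = −6·15 + 7·13
1 = 7·28 − 13·15
1 = −13·211 + 98·28
1 = 98·661 − 307·211
1 = −307·872 + 405·661
1 = 405·2405 − 1117·872
1 = −1117·8087 + 3756·2405
1 = 3756·42840 − 19897·8087
So 8087·(-19897) ≡ 1 (mod 42840), hence d ≡ -19897 ≡ 22943 (mod 42840).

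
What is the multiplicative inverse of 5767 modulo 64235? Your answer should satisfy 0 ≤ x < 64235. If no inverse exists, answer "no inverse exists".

7808

Run Euclid on (64235, 5767):
64235 = 11*5767 + 798
5767 = 7*798 + 181
798 = 4*181 + 74
181 = 2*74 + 33
74 = 2*33 + 8
33 = 4*8 + 1
8 = 8*1 + 0
Since gcd(5767, 64235) = 1, back-substitute to write 1 as a combination:
1 = 33 − 4·8
1 = −4·74 + 9·33
1 = 9·181 − 22·74
1 = −22·798 + 97·181
1 = 97·5767 − 701·798
1 = −701·64235 + 7808·5767
So 5767·7808 ≡ 1 (mod 64235).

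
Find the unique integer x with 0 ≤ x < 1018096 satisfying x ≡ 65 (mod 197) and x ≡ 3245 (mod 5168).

752605

Write x = 65 + 197·k. Then 197·k ≡ 3245 − 65 ≡ 3180 (mod 5168).
Need 197⁻¹ mod 5168. Extended Euclid on (5168, 197):
5168 = 26·197 + 46
197 = 4·46 + 13
46 = 3·13 + 7
13 = 1·7 + 6
7 = 1·6 + 1
6 = 6·1 + 0
Back-substitute:
1 = 7 − 6
1 = −13 + 2·7
1 = 2·46 − 7·13
1 = −7·197 + 30·46
1 = 30·5168 − 787·197
197⁻¹ ≡ 4381 (mod 5168), so k ≡ 4381·3180 ≡ 3820 (mod 5168).
x = 65 + 197·3820 = 752605.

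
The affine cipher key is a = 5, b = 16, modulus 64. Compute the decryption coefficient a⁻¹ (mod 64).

Extended Euclidean algorithm:
64 = 12·5 + 4
5 = 1·4 + 1
4 = 4·1 + 0
Since gcd(5, 64) = 1, back-substitute to write 1 as a combination:
1 = 5 − 4
1 = −64 + 13·5
So 5·13 ≡ 1 (mod 64).

13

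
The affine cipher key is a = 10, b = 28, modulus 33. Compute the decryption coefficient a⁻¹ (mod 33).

Apply the Euclidean algorithm to 33 and 10:
33 = 3·10 + 3
10 = 3·3 + 1
3 = 3·1 + 0
gcd = 1, so the inverse exists. Back-substitute:
1 = 10 − 3·3
1 = −3·33 + 10·10
So 10·10 ≡ 1 (mod 33).

10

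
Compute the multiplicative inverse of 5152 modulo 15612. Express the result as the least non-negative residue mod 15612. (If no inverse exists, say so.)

Euclidean algorithm on 15612, 5152:
15612 = 3×5152 + 156
5152 = 33×156 + 4
156 = 39×4 + 0
The gcd is 4, not 1, hence no inverse exists.

no inverse exists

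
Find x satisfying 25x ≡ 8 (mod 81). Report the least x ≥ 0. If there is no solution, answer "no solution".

First find gcd(25, 81):
81 = 3×25 + 6
25 = 4×6 + 1
6 = 6×1 + 0
gcd = 1, so a unique solution mod 81 exists.
Back-substitute for the Bézout coefficients:
1 = 25 − 4·6
1 = −4·81 + 13·25
So 25·(13) ≡ 1 (mod 81), giving 25⁻¹ ≡ 13.
x ≡ 25⁻¹·8 ≡ 13·8 ≡ 23 (mod 81).

23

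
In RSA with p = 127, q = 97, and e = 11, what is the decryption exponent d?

3299

φ(n) = (p−1)(q−1) = 126·96 = 12096.
Need d with 11·d ≡ 1 (mod 12096). Apply the extended Euclidean algorithm:
12096 = 1099×11 + 7
11 = 1×7 + 4
7 = 1×4 + 3
4 = 1×3 + 1
3 = 3×1 + 0
Back-substitute:
1 = 4 − 3
1 = −7 + 2·4
1 = 2·11 − 3·7
1 = −3·12096 + 3299·11
So 11·3299 ≡ 1 (mod 12096), hence d = 3299.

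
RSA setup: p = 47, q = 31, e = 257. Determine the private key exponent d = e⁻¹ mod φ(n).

1133

φ(n) = (p−1)(q−1) = 46·30 = 1380.
Need d with 257·d ≡ 1 (mod 1380). Apply the extended Euclidean algorithm:
1380 = 5·257 + 95
257 = 2·95 + 67
95 = 1·67 + 28
67 = 2·28 + 11
28 = 2·11 + 6
11 = 1·6 + 5
6 = 1·5 + 1
5 = 5·1 + 0
Back-substitute:
1 = 6 − 5
1 = −11 + 2·6
1 = 2·28 − 5·11
1 = −5·67 + 12·28
1 = 12·95 − 17·67
1 = −17·257 + 46·95
1 = 46·1380 − 247·257
So 257·(-247) ≡ 1 (mod 1380), hence d ≡ -247 ≡ 1133 (mod 1380).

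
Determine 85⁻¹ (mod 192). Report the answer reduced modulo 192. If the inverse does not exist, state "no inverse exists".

61

Run Euclid on (192, 85):
192 = 2×85 + 22
85 = 3×22 + 19
22 = 1×19 + 3
19 = 6×3 + 1
3 = 3×1 + 0
The gcd is 1. Working backward:
1 = 19 − 6·3
1 = −6·22 + 7·19
1 = 7·85 − 27·22
1 = −27·192 + 61·85
So 85·61 ≡ 1 (mod 192).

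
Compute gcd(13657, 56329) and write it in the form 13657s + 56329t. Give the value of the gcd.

Euclidean algorithm:
56329 = 4*13657 + 1701
13657 = 8*1701 + 49
1701 = 34*49 + 35
49 = 1*35 + 14
35 = 2*14 + 7
14 = 2*7 + 0
gcd(13657, 56329) = 7.
Back-substituting:
7 = 35 − 2·14
7 = −2·49 + 3·35
7 = 3·1701 − 104·49
7 = −104·13657 + 835·1701
7 = 835·56329 − 3444·13657
So 7 = (835)·56329 + (-3444)·13657.

7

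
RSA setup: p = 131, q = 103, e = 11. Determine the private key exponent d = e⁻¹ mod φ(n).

2411

φ(n) = (p−1)(q−1) = 130·102 = 13260.
Need d with 11·d ≡ 1 (mod 13260). Apply the extended Euclidean algorithm:
13260 = 1205×11 + 5
11 = 2×5 + 1
5 = 5×1 + 0
Back-substitute:
1 = 11 − 2·5
1 = −2·13260 + 2411·11
So 11·2411 ≡ 1 (mod 13260), hence d = 2411.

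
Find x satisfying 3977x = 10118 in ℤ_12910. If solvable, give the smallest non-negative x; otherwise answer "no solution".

First find gcd(3977, 12910):
12910 = 3*3977 + 979
3977 = 4*979 + 61
979 = 16*61 + 3
61 = 20*3 + 1
3 = 3*1 + 0
gcd = 1, so a unique solution mod 12910 exists.
Back-substitute for the Bézout coefficients:
1 = 61 − 20·3
1 = −20·979 + 321·61
1 = 321·3977 − 1304·979
1 = −1304·12910 + 4233·3977
So 3977·(4233) ≡ 1 (mod 12910), giving 3977⁻¹ ≡ 4233.
x ≡ 3977⁻¹·10118 ≡ 4233·10118 ≡ 7024 (mod 12910).

7024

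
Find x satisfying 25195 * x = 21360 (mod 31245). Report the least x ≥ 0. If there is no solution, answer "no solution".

First find gcd(25195, 31245):
31245 = 1×25195 + 6050
25195 = 4×6050 + 995
6050 = 6×995 + 80
995 = 12×80 + 35
80 = 2×35 + 10
35 = 3×10 + 5
10 = 2×5 + 0
gcd = 5 and 5 | 21360, so solutions exist. Divide through by 5: 5039x ≡ 4272 (mod 6249).
Now find 5039⁻¹ mod 6249:
6249 = 1·5039 + 1210
5039 = 4·1210 + 199
1210 = 6·199 + 16
199 = 12·16 + 7
16 = 2·7 + 2
7 = 3·2 + 1
2 = 2·1 + 0
Back-substitute:
1 = 7 − 3·2
1 = −3·16 + 7·7
1 = 7·199 − 87·16
1 = −87·1210 + 529·199
1 = 529·5039 − 2203·1210
1 = −2203·6249 + 2732·5039
So 5039⁻¹ ≡ 2732 (mod 6249).
Then x ≡ 2732·4272 ≡ 4221 (mod 6249); the smallest non-negative solution is x = 4221.

4221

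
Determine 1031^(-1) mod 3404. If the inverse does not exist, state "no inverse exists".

799

Apply the Euclidean algorithm to 3404 and 1031:
3404 = 3·1031 + 311
1031 = 3·311 + 98
311 = 3·98 + 17
98 = 5·17 + 13
17 = 1·13 + 4
13 = 3·4 + 1
4 = 4·1 + 0
Since gcd(1031, 3404) = 1, back-substitute to write 1 as a combination:
1 = 13 − 3·4
1 = −3·17 + 4·13
1 = 4·98 − 23·17
1 = −23·311 + 73·98
1 = 73·1031 − 242·311
1 = −242·3404 + 799·1031
So 1031·799 ≡ 1 (mod 3404).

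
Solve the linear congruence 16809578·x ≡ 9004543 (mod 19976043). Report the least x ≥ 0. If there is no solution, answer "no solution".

First find gcd(16809578, 19976043):
19976043 = 1×16809578 + 3166465
16809578 = 5×3166465 + 977253
3166465 = 3×977253 + 234706
977253 = 4×234706 + 38429
234706 = 6×38429 + 4132
38429 = 9×4132 + 1241
4132 = 3×1241 + 409
1241 = 3×409 + 14
409 = 29×14 + 3
14 = 4×3 + 2
3 = 1×2 + 1
2 = 2×1 + 0
gcd = 1, so a unique solution mod 19976043 exists.
Back-substitute for the Bézout coefficients:
1 = 3 − 2
1 = −14 + 5·3
1 = 5·409 − 146·14
1 = −146·1241 + 443·409
1 = 443·4132 − 1475·1241
1 = −1475·38429 + 13718·4132
1 = 13718·234706 − 83783·38429
1 = −83783·977253 + 348850·234706
1 = 348850·3166465 − 1130333·977253
1 = −1130333·16809578 + 6000515·3166465
1 = 6000515·19976043 − 7130848·16809578
So 16809578·(-7130848) ≡ 1 (mod 19976043), giving 16809578⁻¹ ≡ 12845195.
x ≡ 16809578⁻¹·9004543 ≡ 12845195·9004543 ≡ 6326672 (mod 19976043).

6326672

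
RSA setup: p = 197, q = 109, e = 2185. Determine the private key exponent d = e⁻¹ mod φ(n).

φ(n) = (p−1)(q−1) = 196·108 = 21168.
Need d with 2185·d ≡ 1 (mod 21168). Apply the extended Euclidean algorithm:
21168 = 9·2185 + 1503
2185 = 1·1503 + 682
1503 = 2·682 + 139
682 = 4·139 + 126
139 = 1·126 + 13
126 = 9·13 + 9
13 = 1·9 + 4
9 = 2·4 + 1
4 = 4·1 + 0
Back-substitute:
1 = 9 − 2·4
1 = −2·13 + 3·9
1 = 3·126 − 29·13
1 = −29·139 + 32·126
1 = 32·682 − 157·139
1 = −157·1503 + 346·682
1 = 346·2185 − 503·1503
1 = −503·21168 + 4873·2185
So 2185·4873 ≡ 1 (mod 21168), hence d = 4873.

4873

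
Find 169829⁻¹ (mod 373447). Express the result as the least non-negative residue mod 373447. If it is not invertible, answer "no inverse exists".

Extended Euclidean algorithm:
373447 = 2×169829 + 33789
169829 = 5×33789 + 884
33789 = 38×884 + 197
884 = 4×197 + 96
197 = 2×96 + 5
96 = 19×5 + 1
5 = 5×1 + 0
The gcd is 1. Working backward:
1 = 96 − 19·5
1 = −19·197 + 39·96
1 = 39·884 − 175·197
1 = −175·33789 + 6689·884
1 = 6689·169829 − 33620·33789
1 = −33620·373447 + 73929·169829
So 169829·73929 ≡ 1 (mod 373447).

73929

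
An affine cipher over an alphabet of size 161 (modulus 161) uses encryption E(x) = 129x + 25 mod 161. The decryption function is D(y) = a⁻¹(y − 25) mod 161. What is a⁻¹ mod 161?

Apply the Euclidean algorithm to 161 and 129:
161 = 1×129 + 32
129 = 4×32 + 1
32 = 32×1 + 0
Since gcd(129, 161) = 1, back-substitute to write 1 as a combination:
1 = 129 − 4·32
1 = −4·161 + 5·129
So 129·5 ≡ 1 (mod 161).

5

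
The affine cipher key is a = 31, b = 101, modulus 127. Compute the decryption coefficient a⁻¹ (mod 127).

Run Euclid on (127, 31):
127 = 4*31 + 3
31 = 10*3 + 1
3 = 3*1 + 0
gcd = 1, so the inverse exists. Back-substitute:
1 = 31 − 10·3
1 = −10·127 + 41·31
So 31·41 ≡ 1 (mod 127).

41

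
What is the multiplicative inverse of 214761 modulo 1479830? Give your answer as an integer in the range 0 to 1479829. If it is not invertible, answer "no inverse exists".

842981

gcd(1479830, 214761) by repeated division:
1479830 = 6·214761 + 191264
214761 = 1·191264 + 23497
191264 = 8·23497 + 3288
23497 = 7·3288 + 481
3288 = 6·481 + 402
481 = 1·402 + 79
402 = 5·79 + 7
79 = 11·7 + 2
7 = 3·2 + 1
2 = 2·1 + 0
Since gcd(214761, 1479830) = 1, back-substitute to write 1 as a combination:
1 = 7 − 3·2
1 = −3·79 + 34·7
1 = 34·402 − 173·79
1 = −173·481 + 207·402
1 = 207·3288 − 1415·481
1 = −1415·23497 + 10112·3288
1 = 10112·191264 − 82311·23497
1 = −82311·214761 + 92423·191264
1 = 92423·1479830 − 636849·214761
Thus 214761·(-636849) ≡ 1 (mod 1479830); reducing, -636849 mod 1479830 = 842981.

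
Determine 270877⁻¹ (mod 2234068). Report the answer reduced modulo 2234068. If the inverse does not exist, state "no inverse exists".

1981281

gcd(2234068, 270877) by repeated division:
2234068 = 8*270877 + 67052
270877 = 4*67052 + 2669
67052 = 25*2669 + 327
2669 = 8*327 + 53
327 = 6*53 + 9
53 = 5*9 + 8
9 = 1*8 + 1
8 = 8*1 + 0
Since gcd(270877, 2234068) = 1, back-substitute to write 1 as a combination:
1 = 9 − 8
1 = −53 + 6·9
1 = 6·327 − 37·53
1 = −37·2669 + 302·327
1 = 302·67052 − 7587·2669
1 = −7587·270877 + 30650·67052
1 = 30650·2234068 − 252787·270877
So 270877·(-252787) ≡ 1 (mod 2234068), and -252787 ≡ 1981281 (mod 2234068).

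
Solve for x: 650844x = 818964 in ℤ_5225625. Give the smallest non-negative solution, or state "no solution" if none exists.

First find gcd(650844, 5225625):
5225625 = 8·650844 + 18873
650844 = 34·18873 + 9162
18873 = 2·9162 + 549
9162 = 16·549 + 378
549 = 1·378 + 171
378 = 2·171 + 36
171 = 4·36 + 27
36 = 1·27 + 9
27 = 3·9 + 0
gcd = 9 and 9 | 818964, so solutions exist. Divide through by 9: 72316x ≡ 90996 (mod 580625).
Now find 72316⁻¹ mod 580625:
580625 = 8·72316 + 2097
72316 = 34·2097 + 1018
2097 = 2·1018 + 61
1018 = 16·61 + 42
61 = 1·42 + 19
42 = 2·19 + 4
19 = 4·4 + 3
4 = 1·3 + 1
3 = 3·1 + 0
Back-substitute:
1 = 4 − 3
1 = −19 + 5·4
1 = 5·42 − 11·19
1 = −11·61 + 16·42
1 = 16·1018 − 267·61
1 = −267·2097 + 550·1018
1 = 550·72316 − 18967·2097
1 = −18967·580625 + 152286·72316
So 72316⁻¹ ≡ 152286 (mod 580625).
Then x ≡ 152286·90996 ≡ 220606 (mod 580625); the smallest non-negative solution is x = 220606.

220606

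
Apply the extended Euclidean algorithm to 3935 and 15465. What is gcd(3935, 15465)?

Apply Euclid's algorithm to 15465 and 3935:
15465 = 3·3935 + 3660
3935 = 1·3660 + 275
3660 = 13·275 + 85
275 = 3·85 + 20
85 = 4·20 + 5
20 = 4·5 + 0
gcd(3935, 15465) = 5.
Express as a combination:
5 = 85 − 4·20
5 = −4·275 + 13·85
5 = 13·3660 − 173·275
5 = −173·3935 + 186·3660
5 = 186·15465 − 731·3935
So 5 = (186)·15465 + (-731)·3935.

5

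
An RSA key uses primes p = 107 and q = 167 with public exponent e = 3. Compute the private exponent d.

φ(n) = (p−1)(q−1) = 106·166 = 17596.
Need d with 3·d ≡ 1 (mod 17596). Apply the extended Euclidean algorithm:
17596 = 5865·3 + 1
3 = 3·1 + 0
Back-substitute:
1 = 17596 − 5865·3
So 3·(-5865) ≡ 1 (mod 17596), hence d ≡ -5865 ≡ 11731 (mod 17596).

11731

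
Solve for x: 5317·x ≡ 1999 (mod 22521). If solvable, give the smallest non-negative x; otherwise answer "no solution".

First find gcd(5317, 22521):
22521 = 4*5317 + 1253
5317 = 4*1253 + 305
1253 = 4*305 + 33
305 = 9*33 + 8
33 = 4*8 + 1
8 = 8*1 + 0
gcd = 1, so a unique solution mod 22521 exists.
Back-substitute for the Bézout coefficients:
1 = 33 − 4·8
1 = −4·305 + 37·33
1 = 37·1253 − 152·305
1 = −152·5317 + 645·1253
1 = 645·22521 − 2732·5317
So 5317·(-2732) ≡ 1 (mod 22521), giving 5317⁻¹ ≡ 19789.
x ≡ 5317⁻¹·1999 ≡ 19789·1999 ≡ 11335 (mod 22521).

11335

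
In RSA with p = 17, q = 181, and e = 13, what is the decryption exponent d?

φ(n) = (p−1)(q−1) = 16·180 = 2880.
Need d with 13·d ≡ 1 (mod 2880). Apply the extended Euclidean algorithm:
2880 = 221*13 + 7
13 = 1*7 + 6
7 = 1*6 + 1
6 = 6*1 + 0
Back-substitute:
1 = 7 − 6
1 = −13 + 2·7
1 = 2·2880 − 443·13
So 13·(-443) ≡ 1 (mod 2880), hence d ≡ -443 ≡ 2437 (mod 2880).

2437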